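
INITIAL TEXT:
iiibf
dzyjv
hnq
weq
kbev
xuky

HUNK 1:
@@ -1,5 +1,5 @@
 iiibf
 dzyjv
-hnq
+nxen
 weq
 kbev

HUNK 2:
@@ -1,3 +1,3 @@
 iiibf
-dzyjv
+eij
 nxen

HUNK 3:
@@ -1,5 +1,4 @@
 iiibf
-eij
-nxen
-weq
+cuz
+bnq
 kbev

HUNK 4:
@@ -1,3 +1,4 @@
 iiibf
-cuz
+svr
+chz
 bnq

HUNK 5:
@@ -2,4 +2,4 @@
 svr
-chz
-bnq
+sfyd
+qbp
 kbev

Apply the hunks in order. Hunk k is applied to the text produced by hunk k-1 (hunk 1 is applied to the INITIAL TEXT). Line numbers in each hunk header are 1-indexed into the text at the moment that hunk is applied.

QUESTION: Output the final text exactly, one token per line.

Answer: iiibf
svr
sfyd
qbp
kbev
xuky

Derivation:
Hunk 1: at line 1 remove [hnq] add [nxen] -> 6 lines: iiibf dzyjv nxen weq kbev xuky
Hunk 2: at line 1 remove [dzyjv] add [eij] -> 6 lines: iiibf eij nxen weq kbev xuky
Hunk 3: at line 1 remove [eij,nxen,weq] add [cuz,bnq] -> 5 lines: iiibf cuz bnq kbev xuky
Hunk 4: at line 1 remove [cuz] add [svr,chz] -> 6 lines: iiibf svr chz bnq kbev xuky
Hunk 5: at line 2 remove [chz,bnq] add [sfyd,qbp] -> 6 lines: iiibf svr sfyd qbp kbev xuky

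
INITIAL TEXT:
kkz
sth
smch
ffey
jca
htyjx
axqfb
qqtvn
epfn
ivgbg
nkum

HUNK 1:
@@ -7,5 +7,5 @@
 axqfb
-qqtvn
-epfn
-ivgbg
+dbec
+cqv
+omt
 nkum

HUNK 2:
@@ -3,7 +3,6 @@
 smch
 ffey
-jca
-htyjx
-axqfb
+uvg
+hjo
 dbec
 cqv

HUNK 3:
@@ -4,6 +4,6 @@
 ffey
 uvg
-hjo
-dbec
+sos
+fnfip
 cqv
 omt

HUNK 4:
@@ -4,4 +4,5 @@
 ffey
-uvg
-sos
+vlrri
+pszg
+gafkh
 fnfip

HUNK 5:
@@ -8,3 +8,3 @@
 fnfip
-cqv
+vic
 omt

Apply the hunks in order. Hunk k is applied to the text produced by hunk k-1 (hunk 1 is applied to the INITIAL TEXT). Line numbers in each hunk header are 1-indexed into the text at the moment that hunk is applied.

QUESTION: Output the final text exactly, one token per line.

Answer: kkz
sth
smch
ffey
vlrri
pszg
gafkh
fnfip
vic
omt
nkum

Derivation:
Hunk 1: at line 7 remove [qqtvn,epfn,ivgbg] add [dbec,cqv,omt] -> 11 lines: kkz sth smch ffey jca htyjx axqfb dbec cqv omt nkum
Hunk 2: at line 3 remove [jca,htyjx,axqfb] add [uvg,hjo] -> 10 lines: kkz sth smch ffey uvg hjo dbec cqv omt nkum
Hunk 3: at line 4 remove [hjo,dbec] add [sos,fnfip] -> 10 lines: kkz sth smch ffey uvg sos fnfip cqv omt nkum
Hunk 4: at line 4 remove [uvg,sos] add [vlrri,pszg,gafkh] -> 11 lines: kkz sth smch ffey vlrri pszg gafkh fnfip cqv omt nkum
Hunk 5: at line 8 remove [cqv] add [vic] -> 11 lines: kkz sth smch ffey vlrri pszg gafkh fnfip vic omt nkum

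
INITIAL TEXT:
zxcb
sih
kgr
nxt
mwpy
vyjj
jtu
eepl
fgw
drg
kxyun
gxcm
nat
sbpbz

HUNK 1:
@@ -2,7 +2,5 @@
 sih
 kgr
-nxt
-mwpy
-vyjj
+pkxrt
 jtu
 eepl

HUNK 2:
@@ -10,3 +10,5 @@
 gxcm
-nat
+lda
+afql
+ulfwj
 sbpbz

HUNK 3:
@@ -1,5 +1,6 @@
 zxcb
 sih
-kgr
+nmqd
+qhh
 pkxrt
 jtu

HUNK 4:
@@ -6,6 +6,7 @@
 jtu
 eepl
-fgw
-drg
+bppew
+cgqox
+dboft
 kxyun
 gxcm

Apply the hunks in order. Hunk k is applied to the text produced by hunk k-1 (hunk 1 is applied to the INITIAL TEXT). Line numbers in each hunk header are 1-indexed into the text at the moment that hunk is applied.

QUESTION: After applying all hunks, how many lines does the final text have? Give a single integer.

Answer: 16

Derivation:
Hunk 1: at line 2 remove [nxt,mwpy,vyjj] add [pkxrt] -> 12 lines: zxcb sih kgr pkxrt jtu eepl fgw drg kxyun gxcm nat sbpbz
Hunk 2: at line 10 remove [nat] add [lda,afql,ulfwj] -> 14 lines: zxcb sih kgr pkxrt jtu eepl fgw drg kxyun gxcm lda afql ulfwj sbpbz
Hunk 3: at line 1 remove [kgr] add [nmqd,qhh] -> 15 lines: zxcb sih nmqd qhh pkxrt jtu eepl fgw drg kxyun gxcm lda afql ulfwj sbpbz
Hunk 4: at line 6 remove [fgw,drg] add [bppew,cgqox,dboft] -> 16 lines: zxcb sih nmqd qhh pkxrt jtu eepl bppew cgqox dboft kxyun gxcm lda afql ulfwj sbpbz
Final line count: 16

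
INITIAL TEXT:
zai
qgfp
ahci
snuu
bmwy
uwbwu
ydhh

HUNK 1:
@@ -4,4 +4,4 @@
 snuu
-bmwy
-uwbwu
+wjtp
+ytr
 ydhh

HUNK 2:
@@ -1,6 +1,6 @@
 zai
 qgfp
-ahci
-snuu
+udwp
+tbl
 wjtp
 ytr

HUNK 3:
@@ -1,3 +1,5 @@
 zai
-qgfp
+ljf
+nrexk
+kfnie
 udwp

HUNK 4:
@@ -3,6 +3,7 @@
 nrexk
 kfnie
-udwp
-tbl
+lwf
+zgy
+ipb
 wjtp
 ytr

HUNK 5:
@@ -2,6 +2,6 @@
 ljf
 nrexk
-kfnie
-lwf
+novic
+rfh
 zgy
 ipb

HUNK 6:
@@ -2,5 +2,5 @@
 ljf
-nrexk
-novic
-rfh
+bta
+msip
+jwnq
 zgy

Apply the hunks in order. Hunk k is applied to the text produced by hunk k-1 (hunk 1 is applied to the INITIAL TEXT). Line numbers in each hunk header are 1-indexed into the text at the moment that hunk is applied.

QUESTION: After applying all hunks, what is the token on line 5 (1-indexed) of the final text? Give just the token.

Answer: jwnq

Derivation:
Hunk 1: at line 4 remove [bmwy,uwbwu] add [wjtp,ytr] -> 7 lines: zai qgfp ahci snuu wjtp ytr ydhh
Hunk 2: at line 1 remove [ahci,snuu] add [udwp,tbl] -> 7 lines: zai qgfp udwp tbl wjtp ytr ydhh
Hunk 3: at line 1 remove [qgfp] add [ljf,nrexk,kfnie] -> 9 lines: zai ljf nrexk kfnie udwp tbl wjtp ytr ydhh
Hunk 4: at line 3 remove [udwp,tbl] add [lwf,zgy,ipb] -> 10 lines: zai ljf nrexk kfnie lwf zgy ipb wjtp ytr ydhh
Hunk 5: at line 2 remove [kfnie,lwf] add [novic,rfh] -> 10 lines: zai ljf nrexk novic rfh zgy ipb wjtp ytr ydhh
Hunk 6: at line 2 remove [nrexk,novic,rfh] add [bta,msip,jwnq] -> 10 lines: zai ljf bta msip jwnq zgy ipb wjtp ytr ydhh
Final line 5: jwnq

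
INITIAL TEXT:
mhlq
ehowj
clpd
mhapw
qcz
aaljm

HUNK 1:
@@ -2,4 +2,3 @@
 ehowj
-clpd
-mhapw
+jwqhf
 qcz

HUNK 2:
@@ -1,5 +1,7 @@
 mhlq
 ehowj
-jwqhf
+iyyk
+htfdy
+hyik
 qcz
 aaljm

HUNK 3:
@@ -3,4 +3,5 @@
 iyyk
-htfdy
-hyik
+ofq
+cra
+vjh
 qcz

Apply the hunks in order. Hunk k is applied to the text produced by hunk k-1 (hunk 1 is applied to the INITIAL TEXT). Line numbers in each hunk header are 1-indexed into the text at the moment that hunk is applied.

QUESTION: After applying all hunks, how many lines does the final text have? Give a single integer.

Hunk 1: at line 2 remove [clpd,mhapw] add [jwqhf] -> 5 lines: mhlq ehowj jwqhf qcz aaljm
Hunk 2: at line 1 remove [jwqhf] add [iyyk,htfdy,hyik] -> 7 lines: mhlq ehowj iyyk htfdy hyik qcz aaljm
Hunk 3: at line 3 remove [htfdy,hyik] add [ofq,cra,vjh] -> 8 lines: mhlq ehowj iyyk ofq cra vjh qcz aaljm
Final line count: 8

Answer: 8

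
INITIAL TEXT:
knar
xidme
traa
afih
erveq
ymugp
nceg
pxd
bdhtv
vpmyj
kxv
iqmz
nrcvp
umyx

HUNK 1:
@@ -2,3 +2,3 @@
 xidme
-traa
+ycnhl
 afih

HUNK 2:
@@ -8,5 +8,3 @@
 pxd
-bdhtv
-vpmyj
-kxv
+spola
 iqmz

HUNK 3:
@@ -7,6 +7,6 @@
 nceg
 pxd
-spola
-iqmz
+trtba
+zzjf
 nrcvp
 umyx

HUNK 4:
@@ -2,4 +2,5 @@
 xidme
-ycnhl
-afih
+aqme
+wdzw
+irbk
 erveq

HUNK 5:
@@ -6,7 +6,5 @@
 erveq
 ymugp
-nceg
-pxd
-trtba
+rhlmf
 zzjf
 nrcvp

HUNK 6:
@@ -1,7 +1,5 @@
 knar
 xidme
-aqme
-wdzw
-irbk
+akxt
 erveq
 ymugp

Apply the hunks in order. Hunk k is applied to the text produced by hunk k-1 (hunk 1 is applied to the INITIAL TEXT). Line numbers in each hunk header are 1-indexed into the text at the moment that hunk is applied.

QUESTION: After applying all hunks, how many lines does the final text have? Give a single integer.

Answer: 9

Derivation:
Hunk 1: at line 2 remove [traa] add [ycnhl] -> 14 lines: knar xidme ycnhl afih erveq ymugp nceg pxd bdhtv vpmyj kxv iqmz nrcvp umyx
Hunk 2: at line 8 remove [bdhtv,vpmyj,kxv] add [spola] -> 12 lines: knar xidme ycnhl afih erveq ymugp nceg pxd spola iqmz nrcvp umyx
Hunk 3: at line 7 remove [spola,iqmz] add [trtba,zzjf] -> 12 lines: knar xidme ycnhl afih erveq ymugp nceg pxd trtba zzjf nrcvp umyx
Hunk 4: at line 2 remove [ycnhl,afih] add [aqme,wdzw,irbk] -> 13 lines: knar xidme aqme wdzw irbk erveq ymugp nceg pxd trtba zzjf nrcvp umyx
Hunk 5: at line 6 remove [nceg,pxd,trtba] add [rhlmf] -> 11 lines: knar xidme aqme wdzw irbk erveq ymugp rhlmf zzjf nrcvp umyx
Hunk 6: at line 1 remove [aqme,wdzw,irbk] add [akxt] -> 9 lines: knar xidme akxt erveq ymugp rhlmf zzjf nrcvp umyx
Final line count: 9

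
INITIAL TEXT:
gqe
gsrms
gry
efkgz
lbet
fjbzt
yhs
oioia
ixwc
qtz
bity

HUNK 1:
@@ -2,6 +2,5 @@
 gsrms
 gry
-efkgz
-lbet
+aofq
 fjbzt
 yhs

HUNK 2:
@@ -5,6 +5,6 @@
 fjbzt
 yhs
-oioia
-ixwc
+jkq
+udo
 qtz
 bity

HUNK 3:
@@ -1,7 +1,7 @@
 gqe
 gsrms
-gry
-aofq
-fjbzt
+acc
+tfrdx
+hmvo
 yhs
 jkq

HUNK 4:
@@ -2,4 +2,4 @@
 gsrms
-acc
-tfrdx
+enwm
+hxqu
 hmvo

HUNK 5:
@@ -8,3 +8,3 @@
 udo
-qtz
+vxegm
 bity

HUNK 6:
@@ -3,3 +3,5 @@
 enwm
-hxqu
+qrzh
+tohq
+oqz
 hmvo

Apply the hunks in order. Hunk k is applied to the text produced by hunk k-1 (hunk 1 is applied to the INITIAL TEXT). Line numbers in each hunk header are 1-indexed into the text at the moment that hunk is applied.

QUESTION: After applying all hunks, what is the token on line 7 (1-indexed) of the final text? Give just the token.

Hunk 1: at line 2 remove [efkgz,lbet] add [aofq] -> 10 lines: gqe gsrms gry aofq fjbzt yhs oioia ixwc qtz bity
Hunk 2: at line 5 remove [oioia,ixwc] add [jkq,udo] -> 10 lines: gqe gsrms gry aofq fjbzt yhs jkq udo qtz bity
Hunk 3: at line 1 remove [gry,aofq,fjbzt] add [acc,tfrdx,hmvo] -> 10 lines: gqe gsrms acc tfrdx hmvo yhs jkq udo qtz bity
Hunk 4: at line 2 remove [acc,tfrdx] add [enwm,hxqu] -> 10 lines: gqe gsrms enwm hxqu hmvo yhs jkq udo qtz bity
Hunk 5: at line 8 remove [qtz] add [vxegm] -> 10 lines: gqe gsrms enwm hxqu hmvo yhs jkq udo vxegm bity
Hunk 6: at line 3 remove [hxqu] add [qrzh,tohq,oqz] -> 12 lines: gqe gsrms enwm qrzh tohq oqz hmvo yhs jkq udo vxegm bity
Final line 7: hmvo

Answer: hmvo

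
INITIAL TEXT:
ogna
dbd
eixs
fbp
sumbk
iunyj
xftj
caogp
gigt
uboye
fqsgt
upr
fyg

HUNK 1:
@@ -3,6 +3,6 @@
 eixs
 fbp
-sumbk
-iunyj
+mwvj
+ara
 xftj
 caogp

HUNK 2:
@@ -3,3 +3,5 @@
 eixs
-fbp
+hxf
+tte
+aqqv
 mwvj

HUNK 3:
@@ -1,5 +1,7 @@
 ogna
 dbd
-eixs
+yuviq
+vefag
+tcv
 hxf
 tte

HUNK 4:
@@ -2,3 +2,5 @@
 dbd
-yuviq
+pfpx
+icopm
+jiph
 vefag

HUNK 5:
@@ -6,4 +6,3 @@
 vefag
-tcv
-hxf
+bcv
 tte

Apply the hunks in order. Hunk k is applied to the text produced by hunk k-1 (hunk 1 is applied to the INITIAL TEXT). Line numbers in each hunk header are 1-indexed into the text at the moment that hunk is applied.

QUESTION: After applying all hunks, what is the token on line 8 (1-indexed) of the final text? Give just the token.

Hunk 1: at line 3 remove [sumbk,iunyj] add [mwvj,ara] -> 13 lines: ogna dbd eixs fbp mwvj ara xftj caogp gigt uboye fqsgt upr fyg
Hunk 2: at line 3 remove [fbp] add [hxf,tte,aqqv] -> 15 lines: ogna dbd eixs hxf tte aqqv mwvj ara xftj caogp gigt uboye fqsgt upr fyg
Hunk 3: at line 1 remove [eixs] add [yuviq,vefag,tcv] -> 17 lines: ogna dbd yuviq vefag tcv hxf tte aqqv mwvj ara xftj caogp gigt uboye fqsgt upr fyg
Hunk 4: at line 2 remove [yuviq] add [pfpx,icopm,jiph] -> 19 lines: ogna dbd pfpx icopm jiph vefag tcv hxf tte aqqv mwvj ara xftj caogp gigt uboye fqsgt upr fyg
Hunk 5: at line 6 remove [tcv,hxf] add [bcv] -> 18 lines: ogna dbd pfpx icopm jiph vefag bcv tte aqqv mwvj ara xftj caogp gigt uboye fqsgt upr fyg
Final line 8: tte

Answer: tte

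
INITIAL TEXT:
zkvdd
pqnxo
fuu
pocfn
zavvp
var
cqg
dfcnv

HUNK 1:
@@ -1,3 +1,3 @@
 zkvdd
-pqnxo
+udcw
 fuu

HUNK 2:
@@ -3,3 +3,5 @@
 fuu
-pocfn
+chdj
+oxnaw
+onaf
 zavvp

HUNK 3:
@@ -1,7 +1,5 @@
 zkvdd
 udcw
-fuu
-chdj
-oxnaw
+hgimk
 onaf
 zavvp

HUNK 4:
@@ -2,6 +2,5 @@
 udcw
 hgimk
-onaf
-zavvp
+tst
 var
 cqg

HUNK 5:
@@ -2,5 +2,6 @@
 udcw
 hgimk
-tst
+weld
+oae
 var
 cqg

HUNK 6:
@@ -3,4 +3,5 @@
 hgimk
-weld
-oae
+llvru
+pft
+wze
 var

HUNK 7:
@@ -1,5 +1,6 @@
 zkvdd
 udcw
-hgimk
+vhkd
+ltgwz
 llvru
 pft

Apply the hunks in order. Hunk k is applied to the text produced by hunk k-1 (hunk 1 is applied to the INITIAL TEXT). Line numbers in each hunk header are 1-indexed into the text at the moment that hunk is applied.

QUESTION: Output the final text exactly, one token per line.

Answer: zkvdd
udcw
vhkd
ltgwz
llvru
pft
wze
var
cqg
dfcnv

Derivation:
Hunk 1: at line 1 remove [pqnxo] add [udcw] -> 8 lines: zkvdd udcw fuu pocfn zavvp var cqg dfcnv
Hunk 2: at line 3 remove [pocfn] add [chdj,oxnaw,onaf] -> 10 lines: zkvdd udcw fuu chdj oxnaw onaf zavvp var cqg dfcnv
Hunk 3: at line 1 remove [fuu,chdj,oxnaw] add [hgimk] -> 8 lines: zkvdd udcw hgimk onaf zavvp var cqg dfcnv
Hunk 4: at line 2 remove [onaf,zavvp] add [tst] -> 7 lines: zkvdd udcw hgimk tst var cqg dfcnv
Hunk 5: at line 2 remove [tst] add [weld,oae] -> 8 lines: zkvdd udcw hgimk weld oae var cqg dfcnv
Hunk 6: at line 3 remove [weld,oae] add [llvru,pft,wze] -> 9 lines: zkvdd udcw hgimk llvru pft wze var cqg dfcnv
Hunk 7: at line 1 remove [hgimk] add [vhkd,ltgwz] -> 10 lines: zkvdd udcw vhkd ltgwz llvru pft wze var cqg dfcnv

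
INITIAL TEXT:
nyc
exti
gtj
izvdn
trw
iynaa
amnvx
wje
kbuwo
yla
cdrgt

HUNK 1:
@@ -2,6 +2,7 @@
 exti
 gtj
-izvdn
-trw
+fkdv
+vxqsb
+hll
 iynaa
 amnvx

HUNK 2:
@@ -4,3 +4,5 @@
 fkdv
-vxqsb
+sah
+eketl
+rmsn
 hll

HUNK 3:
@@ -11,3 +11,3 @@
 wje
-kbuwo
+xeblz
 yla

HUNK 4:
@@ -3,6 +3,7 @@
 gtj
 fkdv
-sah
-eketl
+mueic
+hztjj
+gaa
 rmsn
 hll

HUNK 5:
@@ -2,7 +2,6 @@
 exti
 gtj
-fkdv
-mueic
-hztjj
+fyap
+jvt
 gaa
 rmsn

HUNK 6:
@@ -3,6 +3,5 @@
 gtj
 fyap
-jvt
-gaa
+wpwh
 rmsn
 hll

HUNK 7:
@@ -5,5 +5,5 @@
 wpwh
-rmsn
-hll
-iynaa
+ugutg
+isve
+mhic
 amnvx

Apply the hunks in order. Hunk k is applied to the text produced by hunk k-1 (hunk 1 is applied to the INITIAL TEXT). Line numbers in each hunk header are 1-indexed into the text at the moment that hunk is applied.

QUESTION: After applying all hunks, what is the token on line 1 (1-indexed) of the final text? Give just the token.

Hunk 1: at line 2 remove [izvdn,trw] add [fkdv,vxqsb,hll] -> 12 lines: nyc exti gtj fkdv vxqsb hll iynaa amnvx wje kbuwo yla cdrgt
Hunk 2: at line 4 remove [vxqsb] add [sah,eketl,rmsn] -> 14 lines: nyc exti gtj fkdv sah eketl rmsn hll iynaa amnvx wje kbuwo yla cdrgt
Hunk 3: at line 11 remove [kbuwo] add [xeblz] -> 14 lines: nyc exti gtj fkdv sah eketl rmsn hll iynaa amnvx wje xeblz yla cdrgt
Hunk 4: at line 3 remove [sah,eketl] add [mueic,hztjj,gaa] -> 15 lines: nyc exti gtj fkdv mueic hztjj gaa rmsn hll iynaa amnvx wje xeblz yla cdrgt
Hunk 5: at line 2 remove [fkdv,mueic,hztjj] add [fyap,jvt] -> 14 lines: nyc exti gtj fyap jvt gaa rmsn hll iynaa amnvx wje xeblz yla cdrgt
Hunk 6: at line 3 remove [jvt,gaa] add [wpwh] -> 13 lines: nyc exti gtj fyap wpwh rmsn hll iynaa amnvx wje xeblz yla cdrgt
Hunk 7: at line 5 remove [rmsn,hll,iynaa] add [ugutg,isve,mhic] -> 13 lines: nyc exti gtj fyap wpwh ugutg isve mhic amnvx wje xeblz yla cdrgt
Final line 1: nyc

Answer: nyc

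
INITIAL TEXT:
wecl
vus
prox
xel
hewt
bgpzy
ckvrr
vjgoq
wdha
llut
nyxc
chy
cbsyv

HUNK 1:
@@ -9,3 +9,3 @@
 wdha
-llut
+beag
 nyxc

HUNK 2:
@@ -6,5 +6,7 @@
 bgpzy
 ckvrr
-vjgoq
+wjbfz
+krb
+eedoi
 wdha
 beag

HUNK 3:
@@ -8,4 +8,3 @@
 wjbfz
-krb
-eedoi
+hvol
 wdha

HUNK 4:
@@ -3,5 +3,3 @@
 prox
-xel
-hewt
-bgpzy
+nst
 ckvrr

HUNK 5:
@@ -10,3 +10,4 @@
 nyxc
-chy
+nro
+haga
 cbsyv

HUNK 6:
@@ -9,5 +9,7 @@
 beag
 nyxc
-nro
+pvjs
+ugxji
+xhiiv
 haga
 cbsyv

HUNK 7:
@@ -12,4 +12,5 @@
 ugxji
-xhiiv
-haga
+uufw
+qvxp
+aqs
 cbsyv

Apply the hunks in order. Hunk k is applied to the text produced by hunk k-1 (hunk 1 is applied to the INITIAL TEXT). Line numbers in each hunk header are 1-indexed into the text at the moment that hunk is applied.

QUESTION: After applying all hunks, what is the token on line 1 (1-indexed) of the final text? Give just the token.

Answer: wecl

Derivation:
Hunk 1: at line 9 remove [llut] add [beag] -> 13 lines: wecl vus prox xel hewt bgpzy ckvrr vjgoq wdha beag nyxc chy cbsyv
Hunk 2: at line 6 remove [vjgoq] add [wjbfz,krb,eedoi] -> 15 lines: wecl vus prox xel hewt bgpzy ckvrr wjbfz krb eedoi wdha beag nyxc chy cbsyv
Hunk 3: at line 8 remove [krb,eedoi] add [hvol] -> 14 lines: wecl vus prox xel hewt bgpzy ckvrr wjbfz hvol wdha beag nyxc chy cbsyv
Hunk 4: at line 3 remove [xel,hewt,bgpzy] add [nst] -> 12 lines: wecl vus prox nst ckvrr wjbfz hvol wdha beag nyxc chy cbsyv
Hunk 5: at line 10 remove [chy] add [nro,haga] -> 13 lines: wecl vus prox nst ckvrr wjbfz hvol wdha beag nyxc nro haga cbsyv
Hunk 6: at line 9 remove [nro] add [pvjs,ugxji,xhiiv] -> 15 lines: wecl vus prox nst ckvrr wjbfz hvol wdha beag nyxc pvjs ugxji xhiiv haga cbsyv
Hunk 7: at line 12 remove [xhiiv,haga] add [uufw,qvxp,aqs] -> 16 lines: wecl vus prox nst ckvrr wjbfz hvol wdha beag nyxc pvjs ugxji uufw qvxp aqs cbsyv
Final line 1: wecl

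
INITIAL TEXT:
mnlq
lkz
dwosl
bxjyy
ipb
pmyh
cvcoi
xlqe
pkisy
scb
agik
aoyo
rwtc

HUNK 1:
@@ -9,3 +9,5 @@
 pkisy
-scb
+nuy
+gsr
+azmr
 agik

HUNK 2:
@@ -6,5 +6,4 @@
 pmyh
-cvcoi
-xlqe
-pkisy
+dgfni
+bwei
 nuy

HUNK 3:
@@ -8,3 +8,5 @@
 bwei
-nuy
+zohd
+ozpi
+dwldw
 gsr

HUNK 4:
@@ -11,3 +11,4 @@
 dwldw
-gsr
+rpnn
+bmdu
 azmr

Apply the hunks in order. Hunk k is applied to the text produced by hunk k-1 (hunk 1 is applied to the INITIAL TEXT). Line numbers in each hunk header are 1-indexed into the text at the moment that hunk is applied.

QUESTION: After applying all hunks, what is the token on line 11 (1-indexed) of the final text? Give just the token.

Answer: dwldw

Derivation:
Hunk 1: at line 9 remove [scb] add [nuy,gsr,azmr] -> 15 lines: mnlq lkz dwosl bxjyy ipb pmyh cvcoi xlqe pkisy nuy gsr azmr agik aoyo rwtc
Hunk 2: at line 6 remove [cvcoi,xlqe,pkisy] add [dgfni,bwei] -> 14 lines: mnlq lkz dwosl bxjyy ipb pmyh dgfni bwei nuy gsr azmr agik aoyo rwtc
Hunk 3: at line 8 remove [nuy] add [zohd,ozpi,dwldw] -> 16 lines: mnlq lkz dwosl bxjyy ipb pmyh dgfni bwei zohd ozpi dwldw gsr azmr agik aoyo rwtc
Hunk 4: at line 11 remove [gsr] add [rpnn,bmdu] -> 17 lines: mnlq lkz dwosl bxjyy ipb pmyh dgfni bwei zohd ozpi dwldw rpnn bmdu azmr agik aoyo rwtc
Final line 11: dwldw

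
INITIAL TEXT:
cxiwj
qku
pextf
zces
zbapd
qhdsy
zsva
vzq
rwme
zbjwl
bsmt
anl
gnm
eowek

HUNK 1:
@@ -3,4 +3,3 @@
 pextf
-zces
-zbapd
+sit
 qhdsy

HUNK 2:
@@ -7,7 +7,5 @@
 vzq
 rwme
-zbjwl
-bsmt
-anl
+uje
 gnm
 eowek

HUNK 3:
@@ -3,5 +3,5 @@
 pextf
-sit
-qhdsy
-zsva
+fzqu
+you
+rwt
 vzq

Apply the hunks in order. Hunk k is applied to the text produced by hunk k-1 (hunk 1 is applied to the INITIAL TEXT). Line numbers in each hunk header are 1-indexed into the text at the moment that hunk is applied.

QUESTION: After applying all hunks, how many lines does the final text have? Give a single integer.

Hunk 1: at line 3 remove [zces,zbapd] add [sit] -> 13 lines: cxiwj qku pextf sit qhdsy zsva vzq rwme zbjwl bsmt anl gnm eowek
Hunk 2: at line 7 remove [zbjwl,bsmt,anl] add [uje] -> 11 lines: cxiwj qku pextf sit qhdsy zsva vzq rwme uje gnm eowek
Hunk 3: at line 3 remove [sit,qhdsy,zsva] add [fzqu,you,rwt] -> 11 lines: cxiwj qku pextf fzqu you rwt vzq rwme uje gnm eowek
Final line count: 11

Answer: 11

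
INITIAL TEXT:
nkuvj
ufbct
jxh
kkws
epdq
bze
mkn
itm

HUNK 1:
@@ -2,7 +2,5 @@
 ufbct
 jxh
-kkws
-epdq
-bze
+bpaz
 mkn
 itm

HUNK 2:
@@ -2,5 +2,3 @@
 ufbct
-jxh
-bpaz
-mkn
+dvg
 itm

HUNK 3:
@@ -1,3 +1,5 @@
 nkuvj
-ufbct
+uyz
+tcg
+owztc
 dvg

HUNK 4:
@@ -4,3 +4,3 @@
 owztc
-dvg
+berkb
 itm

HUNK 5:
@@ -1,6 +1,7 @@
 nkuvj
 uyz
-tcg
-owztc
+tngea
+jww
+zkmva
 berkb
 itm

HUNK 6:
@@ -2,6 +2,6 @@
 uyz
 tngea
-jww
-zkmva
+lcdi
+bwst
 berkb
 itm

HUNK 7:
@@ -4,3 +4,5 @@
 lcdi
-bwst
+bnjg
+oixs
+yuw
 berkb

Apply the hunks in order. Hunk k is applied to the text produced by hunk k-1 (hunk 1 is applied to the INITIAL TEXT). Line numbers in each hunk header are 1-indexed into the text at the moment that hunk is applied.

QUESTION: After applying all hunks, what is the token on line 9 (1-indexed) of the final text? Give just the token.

Hunk 1: at line 2 remove [kkws,epdq,bze] add [bpaz] -> 6 lines: nkuvj ufbct jxh bpaz mkn itm
Hunk 2: at line 2 remove [jxh,bpaz,mkn] add [dvg] -> 4 lines: nkuvj ufbct dvg itm
Hunk 3: at line 1 remove [ufbct] add [uyz,tcg,owztc] -> 6 lines: nkuvj uyz tcg owztc dvg itm
Hunk 4: at line 4 remove [dvg] add [berkb] -> 6 lines: nkuvj uyz tcg owztc berkb itm
Hunk 5: at line 1 remove [tcg,owztc] add [tngea,jww,zkmva] -> 7 lines: nkuvj uyz tngea jww zkmva berkb itm
Hunk 6: at line 2 remove [jww,zkmva] add [lcdi,bwst] -> 7 lines: nkuvj uyz tngea lcdi bwst berkb itm
Hunk 7: at line 4 remove [bwst] add [bnjg,oixs,yuw] -> 9 lines: nkuvj uyz tngea lcdi bnjg oixs yuw berkb itm
Final line 9: itm

Answer: itm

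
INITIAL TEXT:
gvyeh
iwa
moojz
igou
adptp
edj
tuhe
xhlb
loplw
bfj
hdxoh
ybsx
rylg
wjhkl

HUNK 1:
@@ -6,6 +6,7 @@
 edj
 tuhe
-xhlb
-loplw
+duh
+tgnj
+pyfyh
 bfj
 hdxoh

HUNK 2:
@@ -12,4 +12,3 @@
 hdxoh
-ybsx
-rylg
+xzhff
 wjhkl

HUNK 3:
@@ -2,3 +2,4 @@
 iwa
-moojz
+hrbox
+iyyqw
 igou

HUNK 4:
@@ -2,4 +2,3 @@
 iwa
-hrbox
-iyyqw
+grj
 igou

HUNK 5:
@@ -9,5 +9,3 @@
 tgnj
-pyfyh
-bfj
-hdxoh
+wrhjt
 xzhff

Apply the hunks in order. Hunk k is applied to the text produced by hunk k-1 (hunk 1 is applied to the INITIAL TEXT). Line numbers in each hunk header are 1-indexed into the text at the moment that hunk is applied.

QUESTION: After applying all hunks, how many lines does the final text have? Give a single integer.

Hunk 1: at line 6 remove [xhlb,loplw] add [duh,tgnj,pyfyh] -> 15 lines: gvyeh iwa moojz igou adptp edj tuhe duh tgnj pyfyh bfj hdxoh ybsx rylg wjhkl
Hunk 2: at line 12 remove [ybsx,rylg] add [xzhff] -> 14 lines: gvyeh iwa moojz igou adptp edj tuhe duh tgnj pyfyh bfj hdxoh xzhff wjhkl
Hunk 3: at line 2 remove [moojz] add [hrbox,iyyqw] -> 15 lines: gvyeh iwa hrbox iyyqw igou adptp edj tuhe duh tgnj pyfyh bfj hdxoh xzhff wjhkl
Hunk 4: at line 2 remove [hrbox,iyyqw] add [grj] -> 14 lines: gvyeh iwa grj igou adptp edj tuhe duh tgnj pyfyh bfj hdxoh xzhff wjhkl
Hunk 5: at line 9 remove [pyfyh,bfj,hdxoh] add [wrhjt] -> 12 lines: gvyeh iwa grj igou adptp edj tuhe duh tgnj wrhjt xzhff wjhkl
Final line count: 12

Answer: 12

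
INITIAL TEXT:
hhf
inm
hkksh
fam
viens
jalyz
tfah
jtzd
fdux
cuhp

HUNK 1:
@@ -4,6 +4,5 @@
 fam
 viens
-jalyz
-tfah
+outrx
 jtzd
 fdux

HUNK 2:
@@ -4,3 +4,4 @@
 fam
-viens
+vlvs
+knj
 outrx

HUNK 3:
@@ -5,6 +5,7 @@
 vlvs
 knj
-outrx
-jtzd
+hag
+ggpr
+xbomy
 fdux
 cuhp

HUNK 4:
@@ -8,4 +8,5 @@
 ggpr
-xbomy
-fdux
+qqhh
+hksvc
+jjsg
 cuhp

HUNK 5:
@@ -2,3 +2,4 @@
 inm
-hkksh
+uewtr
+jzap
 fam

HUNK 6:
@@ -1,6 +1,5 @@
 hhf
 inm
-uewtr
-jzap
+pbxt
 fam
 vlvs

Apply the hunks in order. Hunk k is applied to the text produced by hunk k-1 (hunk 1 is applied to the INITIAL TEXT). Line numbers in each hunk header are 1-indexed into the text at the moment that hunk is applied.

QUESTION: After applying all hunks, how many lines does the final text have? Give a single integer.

Hunk 1: at line 4 remove [jalyz,tfah] add [outrx] -> 9 lines: hhf inm hkksh fam viens outrx jtzd fdux cuhp
Hunk 2: at line 4 remove [viens] add [vlvs,knj] -> 10 lines: hhf inm hkksh fam vlvs knj outrx jtzd fdux cuhp
Hunk 3: at line 5 remove [outrx,jtzd] add [hag,ggpr,xbomy] -> 11 lines: hhf inm hkksh fam vlvs knj hag ggpr xbomy fdux cuhp
Hunk 4: at line 8 remove [xbomy,fdux] add [qqhh,hksvc,jjsg] -> 12 lines: hhf inm hkksh fam vlvs knj hag ggpr qqhh hksvc jjsg cuhp
Hunk 5: at line 2 remove [hkksh] add [uewtr,jzap] -> 13 lines: hhf inm uewtr jzap fam vlvs knj hag ggpr qqhh hksvc jjsg cuhp
Hunk 6: at line 1 remove [uewtr,jzap] add [pbxt] -> 12 lines: hhf inm pbxt fam vlvs knj hag ggpr qqhh hksvc jjsg cuhp
Final line count: 12

Answer: 12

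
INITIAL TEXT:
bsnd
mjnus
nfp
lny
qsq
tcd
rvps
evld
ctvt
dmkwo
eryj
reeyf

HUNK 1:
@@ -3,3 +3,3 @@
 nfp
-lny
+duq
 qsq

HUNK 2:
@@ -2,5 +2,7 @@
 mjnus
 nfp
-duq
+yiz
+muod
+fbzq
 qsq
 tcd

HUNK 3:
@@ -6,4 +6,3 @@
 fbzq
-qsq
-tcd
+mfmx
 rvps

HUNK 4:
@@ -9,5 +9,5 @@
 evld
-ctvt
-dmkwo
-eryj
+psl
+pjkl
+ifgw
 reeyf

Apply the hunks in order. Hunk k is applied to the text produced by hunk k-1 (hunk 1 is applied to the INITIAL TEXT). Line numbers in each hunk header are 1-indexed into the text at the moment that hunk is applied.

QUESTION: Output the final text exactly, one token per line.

Hunk 1: at line 3 remove [lny] add [duq] -> 12 lines: bsnd mjnus nfp duq qsq tcd rvps evld ctvt dmkwo eryj reeyf
Hunk 2: at line 2 remove [duq] add [yiz,muod,fbzq] -> 14 lines: bsnd mjnus nfp yiz muod fbzq qsq tcd rvps evld ctvt dmkwo eryj reeyf
Hunk 3: at line 6 remove [qsq,tcd] add [mfmx] -> 13 lines: bsnd mjnus nfp yiz muod fbzq mfmx rvps evld ctvt dmkwo eryj reeyf
Hunk 4: at line 9 remove [ctvt,dmkwo,eryj] add [psl,pjkl,ifgw] -> 13 lines: bsnd mjnus nfp yiz muod fbzq mfmx rvps evld psl pjkl ifgw reeyf

Answer: bsnd
mjnus
nfp
yiz
muod
fbzq
mfmx
rvps
evld
psl
pjkl
ifgw
reeyf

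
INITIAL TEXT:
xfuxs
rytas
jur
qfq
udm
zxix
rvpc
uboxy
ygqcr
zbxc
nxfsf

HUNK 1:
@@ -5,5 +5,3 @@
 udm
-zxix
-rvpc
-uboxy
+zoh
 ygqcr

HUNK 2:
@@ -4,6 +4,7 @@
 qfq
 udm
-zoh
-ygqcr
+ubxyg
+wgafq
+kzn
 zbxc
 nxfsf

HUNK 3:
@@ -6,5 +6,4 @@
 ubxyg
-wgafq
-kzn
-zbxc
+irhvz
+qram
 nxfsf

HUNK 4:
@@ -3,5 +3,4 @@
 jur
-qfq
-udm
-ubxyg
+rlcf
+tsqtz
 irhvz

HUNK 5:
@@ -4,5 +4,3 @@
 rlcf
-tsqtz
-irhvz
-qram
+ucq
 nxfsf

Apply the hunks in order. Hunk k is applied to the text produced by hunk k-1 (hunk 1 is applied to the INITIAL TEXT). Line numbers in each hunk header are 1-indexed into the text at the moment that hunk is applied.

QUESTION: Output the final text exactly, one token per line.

Answer: xfuxs
rytas
jur
rlcf
ucq
nxfsf

Derivation:
Hunk 1: at line 5 remove [zxix,rvpc,uboxy] add [zoh] -> 9 lines: xfuxs rytas jur qfq udm zoh ygqcr zbxc nxfsf
Hunk 2: at line 4 remove [zoh,ygqcr] add [ubxyg,wgafq,kzn] -> 10 lines: xfuxs rytas jur qfq udm ubxyg wgafq kzn zbxc nxfsf
Hunk 3: at line 6 remove [wgafq,kzn,zbxc] add [irhvz,qram] -> 9 lines: xfuxs rytas jur qfq udm ubxyg irhvz qram nxfsf
Hunk 4: at line 3 remove [qfq,udm,ubxyg] add [rlcf,tsqtz] -> 8 lines: xfuxs rytas jur rlcf tsqtz irhvz qram nxfsf
Hunk 5: at line 4 remove [tsqtz,irhvz,qram] add [ucq] -> 6 lines: xfuxs rytas jur rlcf ucq nxfsf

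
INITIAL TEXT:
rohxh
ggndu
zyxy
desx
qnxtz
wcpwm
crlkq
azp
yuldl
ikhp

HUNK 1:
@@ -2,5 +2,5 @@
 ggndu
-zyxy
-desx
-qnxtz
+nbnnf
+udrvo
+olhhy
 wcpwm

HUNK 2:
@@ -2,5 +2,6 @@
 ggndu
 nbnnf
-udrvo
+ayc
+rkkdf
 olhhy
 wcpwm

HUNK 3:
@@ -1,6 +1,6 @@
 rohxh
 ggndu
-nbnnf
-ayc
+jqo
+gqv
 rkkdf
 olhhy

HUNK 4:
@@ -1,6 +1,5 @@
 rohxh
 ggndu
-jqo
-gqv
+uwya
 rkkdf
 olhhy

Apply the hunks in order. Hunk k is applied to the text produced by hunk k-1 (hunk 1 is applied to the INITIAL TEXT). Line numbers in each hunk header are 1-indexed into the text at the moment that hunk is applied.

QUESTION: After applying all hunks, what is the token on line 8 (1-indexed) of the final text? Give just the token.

Hunk 1: at line 2 remove [zyxy,desx,qnxtz] add [nbnnf,udrvo,olhhy] -> 10 lines: rohxh ggndu nbnnf udrvo olhhy wcpwm crlkq azp yuldl ikhp
Hunk 2: at line 2 remove [udrvo] add [ayc,rkkdf] -> 11 lines: rohxh ggndu nbnnf ayc rkkdf olhhy wcpwm crlkq azp yuldl ikhp
Hunk 3: at line 1 remove [nbnnf,ayc] add [jqo,gqv] -> 11 lines: rohxh ggndu jqo gqv rkkdf olhhy wcpwm crlkq azp yuldl ikhp
Hunk 4: at line 1 remove [jqo,gqv] add [uwya] -> 10 lines: rohxh ggndu uwya rkkdf olhhy wcpwm crlkq azp yuldl ikhp
Final line 8: azp

Answer: azp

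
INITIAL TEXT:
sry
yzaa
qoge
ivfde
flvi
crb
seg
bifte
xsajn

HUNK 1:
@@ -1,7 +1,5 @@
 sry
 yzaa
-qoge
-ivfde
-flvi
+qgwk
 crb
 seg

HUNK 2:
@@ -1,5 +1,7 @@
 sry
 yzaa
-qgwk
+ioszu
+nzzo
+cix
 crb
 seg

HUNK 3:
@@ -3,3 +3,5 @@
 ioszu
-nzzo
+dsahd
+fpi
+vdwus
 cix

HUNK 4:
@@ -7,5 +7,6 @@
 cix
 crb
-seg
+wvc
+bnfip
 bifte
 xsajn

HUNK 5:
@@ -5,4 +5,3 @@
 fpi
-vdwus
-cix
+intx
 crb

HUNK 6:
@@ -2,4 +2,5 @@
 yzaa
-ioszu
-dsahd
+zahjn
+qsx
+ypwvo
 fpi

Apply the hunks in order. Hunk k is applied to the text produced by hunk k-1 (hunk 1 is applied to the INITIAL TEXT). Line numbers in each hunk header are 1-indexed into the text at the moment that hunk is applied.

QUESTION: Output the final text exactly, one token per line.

Answer: sry
yzaa
zahjn
qsx
ypwvo
fpi
intx
crb
wvc
bnfip
bifte
xsajn

Derivation:
Hunk 1: at line 1 remove [qoge,ivfde,flvi] add [qgwk] -> 7 lines: sry yzaa qgwk crb seg bifte xsajn
Hunk 2: at line 1 remove [qgwk] add [ioszu,nzzo,cix] -> 9 lines: sry yzaa ioszu nzzo cix crb seg bifte xsajn
Hunk 3: at line 3 remove [nzzo] add [dsahd,fpi,vdwus] -> 11 lines: sry yzaa ioszu dsahd fpi vdwus cix crb seg bifte xsajn
Hunk 4: at line 7 remove [seg] add [wvc,bnfip] -> 12 lines: sry yzaa ioszu dsahd fpi vdwus cix crb wvc bnfip bifte xsajn
Hunk 5: at line 5 remove [vdwus,cix] add [intx] -> 11 lines: sry yzaa ioszu dsahd fpi intx crb wvc bnfip bifte xsajn
Hunk 6: at line 2 remove [ioszu,dsahd] add [zahjn,qsx,ypwvo] -> 12 lines: sry yzaa zahjn qsx ypwvo fpi intx crb wvc bnfip bifte xsajn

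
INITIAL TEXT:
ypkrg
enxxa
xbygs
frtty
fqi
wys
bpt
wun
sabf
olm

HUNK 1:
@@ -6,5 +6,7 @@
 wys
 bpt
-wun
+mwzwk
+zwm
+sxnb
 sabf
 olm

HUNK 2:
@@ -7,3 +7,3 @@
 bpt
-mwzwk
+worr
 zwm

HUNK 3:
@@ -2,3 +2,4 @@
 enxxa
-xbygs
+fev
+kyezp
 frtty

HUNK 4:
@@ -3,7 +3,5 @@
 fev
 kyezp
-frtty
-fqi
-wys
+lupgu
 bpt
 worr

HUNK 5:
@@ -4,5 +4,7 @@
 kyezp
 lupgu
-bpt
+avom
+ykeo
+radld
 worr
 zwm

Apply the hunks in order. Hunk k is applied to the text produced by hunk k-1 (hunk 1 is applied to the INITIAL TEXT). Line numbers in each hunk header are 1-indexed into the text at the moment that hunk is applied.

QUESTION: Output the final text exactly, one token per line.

Answer: ypkrg
enxxa
fev
kyezp
lupgu
avom
ykeo
radld
worr
zwm
sxnb
sabf
olm

Derivation:
Hunk 1: at line 6 remove [wun] add [mwzwk,zwm,sxnb] -> 12 lines: ypkrg enxxa xbygs frtty fqi wys bpt mwzwk zwm sxnb sabf olm
Hunk 2: at line 7 remove [mwzwk] add [worr] -> 12 lines: ypkrg enxxa xbygs frtty fqi wys bpt worr zwm sxnb sabf olm
Hunk 3: at line 2 remove [xbygs] add [fev,kyezp] -> 13 lines: ypkrg enxxa fev kyezp frtty fqi wys bpt worr zwm sxnb sabf olm
Hunk 4: at line 3 remove [frtty,fqi,wys] add [lupgu] -> 11 lines: ypkrg enxxa fev kyezp lupgu bpt worr zwm sxnb sabf olm
Hunk 5: at line 4 remove [bpt] add [avom,ykeo,radld] -> 13 lines: ypkrg enxxa fev kyezp lupgu avom ykeo radld worr zwm sxnb sabf olm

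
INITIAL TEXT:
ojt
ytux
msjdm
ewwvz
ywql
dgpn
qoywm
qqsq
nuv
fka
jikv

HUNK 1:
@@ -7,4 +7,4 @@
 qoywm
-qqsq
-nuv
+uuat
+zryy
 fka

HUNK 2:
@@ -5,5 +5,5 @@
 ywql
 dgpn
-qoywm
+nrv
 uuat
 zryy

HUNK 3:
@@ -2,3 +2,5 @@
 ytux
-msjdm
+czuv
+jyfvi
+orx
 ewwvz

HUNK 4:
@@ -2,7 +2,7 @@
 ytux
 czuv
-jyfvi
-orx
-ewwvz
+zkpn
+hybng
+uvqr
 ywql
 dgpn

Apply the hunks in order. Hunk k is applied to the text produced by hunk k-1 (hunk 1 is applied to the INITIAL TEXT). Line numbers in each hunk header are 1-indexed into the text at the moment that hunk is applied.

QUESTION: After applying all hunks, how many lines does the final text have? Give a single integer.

Answer: 13

Derivation:
Hunk 1: at line 7 remove [qqsq,nuv] add [uuat,zryy] -> 11 lines: ojt ytux msjdm ewwvz ywql dgpn qoywm uuat zryy fka jikv
Hunk 2: at line 5 remove [qoywm] add [nrv] -> 11 lines: ojt ytux msjdm ewwvz ywql dgpn nrv uuat zryy fka jikv
Hunk 3: at line 2 remove [msjdm] add [czuv,jyfvi,orx] -> 13 lines: ojt ytux czuv jyfvi orx ewwvz ywql dgpn nrv uuat zryy fka jikv
Hunk 4: at line 2 remove [jyfvi,orx,ewwvz] add [zkpn,hybng,uvqr] -> 13 lines: ojt ytux czuv zkpn hybng uvqr ywql dgpn nrv uuat zryy fka jikv
Final line count: 13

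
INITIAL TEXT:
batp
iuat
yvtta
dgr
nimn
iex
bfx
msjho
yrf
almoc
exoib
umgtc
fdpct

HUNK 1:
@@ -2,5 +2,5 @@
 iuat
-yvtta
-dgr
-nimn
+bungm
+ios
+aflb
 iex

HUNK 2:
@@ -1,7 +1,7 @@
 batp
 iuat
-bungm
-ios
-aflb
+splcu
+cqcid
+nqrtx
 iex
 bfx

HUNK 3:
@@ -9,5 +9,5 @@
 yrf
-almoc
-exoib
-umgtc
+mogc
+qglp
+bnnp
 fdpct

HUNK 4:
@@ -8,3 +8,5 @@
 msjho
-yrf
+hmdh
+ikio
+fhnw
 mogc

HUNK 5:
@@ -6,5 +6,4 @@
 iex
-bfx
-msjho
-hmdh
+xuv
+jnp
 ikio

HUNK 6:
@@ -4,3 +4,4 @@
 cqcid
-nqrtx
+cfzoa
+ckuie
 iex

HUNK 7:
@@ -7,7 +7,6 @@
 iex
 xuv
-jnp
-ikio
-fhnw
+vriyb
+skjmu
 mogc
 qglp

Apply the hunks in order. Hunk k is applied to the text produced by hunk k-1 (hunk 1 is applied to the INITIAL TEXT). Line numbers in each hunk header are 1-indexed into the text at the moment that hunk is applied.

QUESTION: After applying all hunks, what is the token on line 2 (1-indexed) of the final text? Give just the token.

Answer: iuat

Derivation:
Hunk 1: at line 2 remove [yvtta,dgr,nimn] add [bungm,ios,aflb] -> 13 lines: batp iuat bungm ios aflb iex bfx msjho yrf almoc exoib umgtc fdpct
Hunk 2: at line 1 remove [bungm,ios,aflb] add [splcu,cqcid,nqrtx] -> 13 lines: batp iuat splcu cqcid nqrtx iex bfx msjho yrf almoc exoib umgtc fdpct
Hunk 3: at line 9 remove [almoc,exoib,umgtc] add [mogc,qglp,bnnp] -> 13 lines: batp iuat splcu cqcid nqrtx iex bfx msjho yrf mogc qglp bnnp fdpct
Hunk 4: at line 8 remove [yrf] add [hmdh,ikio,fhnw] -> 15 lines: batp iuat splcu cqcid nqrtx iex bfx msjho hmdh ikio fhnw mogc qglp bnnp fdpct
Hunk 5: at line 6 remove [bfx,msjho,hmdh] add [xuv,jnp] -> 14 lines: batp iuat splcu cqcid nqrtx iex xuv jnp ikio fhnw mogc qglp bnnp fdpct
Hunk 6: at line 4 remove [nqrtx] add [cfzoa,ckuie] -> 15 lines: batp iuat splcu cqcid cfzoa ckuie iex xuv jnp ikio fhnw mogc qglp bnnp fdpct
Hunk 7: at line 7 remove [jnp,ikio,fhnw] add [vriyb,skjmu] -> 14 lines: batp iuat splcu cqcid cfzoa ckuie iex xuv vriyb skjmu mogc qglp bnnp fdpct
Final line 2: iuat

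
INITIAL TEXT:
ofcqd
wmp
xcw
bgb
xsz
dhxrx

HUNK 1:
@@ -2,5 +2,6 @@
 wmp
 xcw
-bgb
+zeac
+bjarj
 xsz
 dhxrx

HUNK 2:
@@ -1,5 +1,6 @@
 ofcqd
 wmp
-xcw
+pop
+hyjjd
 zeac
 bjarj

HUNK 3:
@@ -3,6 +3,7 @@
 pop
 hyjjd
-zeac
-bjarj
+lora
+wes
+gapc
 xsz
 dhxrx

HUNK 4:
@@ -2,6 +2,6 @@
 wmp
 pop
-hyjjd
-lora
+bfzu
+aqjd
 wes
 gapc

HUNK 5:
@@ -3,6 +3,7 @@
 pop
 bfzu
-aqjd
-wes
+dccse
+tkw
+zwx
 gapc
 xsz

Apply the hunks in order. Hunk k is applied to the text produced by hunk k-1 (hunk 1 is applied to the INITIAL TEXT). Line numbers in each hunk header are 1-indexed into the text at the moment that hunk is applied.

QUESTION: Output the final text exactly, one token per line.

Hunk 1: at line 2 remove [bgb] add [zeac,bjarj] -> 7 lines: ofcqd wmp xcw zeac bjarj xsz dhxrx
Hunk 2: at line 1 remove [xcw] add [pop,hyjjd] -> 8 lines: ofcqd wmp pop hyjjd zeac bjarj xsz dhxrx
Hunk 3: at line 3 remove [zeac,bjarj] add [lora,wes,gapc] -> 9 lines: ofcqd wmp pop hyjjd lora wes gapc xsz dhxrx
Hunk 4: at line 2 remove [hyjjd,lora] add [bfzu,aqjd] -> 9 lines: ofcqd wmp pop bfzu aqjd wes gapc xsz dhxrx
Hunk 5: at line 3 remove [aqjd,wes] add [dccse,tkw,zwx] -> 10 lines: ofcqd wmp pop bfzu dccse tkw zwx gapc xsz dhxrx

Answer: ofcqd
wmp
pop
bfzu
dccse
tkw
zwx
gapc
xsz
dhxrx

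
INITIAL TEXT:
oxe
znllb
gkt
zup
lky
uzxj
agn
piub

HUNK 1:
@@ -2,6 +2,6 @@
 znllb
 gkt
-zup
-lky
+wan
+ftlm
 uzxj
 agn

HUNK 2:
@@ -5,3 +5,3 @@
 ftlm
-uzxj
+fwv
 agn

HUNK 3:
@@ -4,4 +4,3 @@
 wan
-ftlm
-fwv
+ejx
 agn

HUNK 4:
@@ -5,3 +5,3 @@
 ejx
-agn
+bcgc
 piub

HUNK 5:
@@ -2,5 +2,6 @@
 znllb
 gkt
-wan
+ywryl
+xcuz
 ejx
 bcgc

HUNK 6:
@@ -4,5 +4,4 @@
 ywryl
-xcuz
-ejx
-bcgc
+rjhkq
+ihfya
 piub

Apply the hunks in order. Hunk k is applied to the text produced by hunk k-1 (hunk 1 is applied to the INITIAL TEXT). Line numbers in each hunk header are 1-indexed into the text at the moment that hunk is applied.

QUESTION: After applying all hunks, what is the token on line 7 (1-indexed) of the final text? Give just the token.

Hunk 1: at line 2 remove [zup,lky] add [wan,ftlm] -> 8 lines: oxe znllb gkt wan ftlm uzxj agn piub
Hunk 2: at line 5 remove [uzxj] add [fwv] -> 8 lines: oxe znllb gkt wan ftlm fwv agn piub
Hunk 3: at line 4 remove [ftlm,fwv] add [ejx] -> 7 lines: oxe znllb gkt wan ejx agn piub
Hunk 4: at line 5 remove [agn] add [bcgc] -> 7 lines: oxe znllb gkt wan ejx bcgc piub
Hunk 5: at line 2 remove [wan] add [ywryl,xcuz] -> 8 lines: oxe znllb gkt ywryl xcuz ejx bcgc piub
Hunk 6: at line 4 remove [xcuz,ejx,bcgc] add [rjhkq,ihfya] -> 7 lines: oxe znllb gkt ywryl rjhkq ihfya piub
Final line 7: piub

Answer: piub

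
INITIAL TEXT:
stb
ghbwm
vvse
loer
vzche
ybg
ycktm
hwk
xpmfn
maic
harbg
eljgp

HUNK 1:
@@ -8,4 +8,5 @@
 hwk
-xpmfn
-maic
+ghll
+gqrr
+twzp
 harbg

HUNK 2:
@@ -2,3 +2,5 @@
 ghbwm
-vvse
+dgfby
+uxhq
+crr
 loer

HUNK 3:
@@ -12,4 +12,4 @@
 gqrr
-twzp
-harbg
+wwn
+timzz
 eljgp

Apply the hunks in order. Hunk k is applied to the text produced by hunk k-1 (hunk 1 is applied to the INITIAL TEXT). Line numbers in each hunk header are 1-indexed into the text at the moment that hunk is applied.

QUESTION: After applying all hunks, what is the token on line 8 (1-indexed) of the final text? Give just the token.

Answer: ybg

Derivation:
Hunk 1: at line 8 remove [xpmfn,maic] add [ghll,gqrr,twzp] -> 13 lines: stb ghbwm vvse loer vzche ybg ycktm hwk ghll gqrr twzp harbg eljgp
Hunk 2: at line 2 remove [vvse] add [dgfby,uxhq,crr] -> 15 lines: stb ghbwm dgfby uxhq crr loer vzche ybg ycktm hwk ghll gqrr twzp harbg eljgp
Hunk 3: at line 12 remove [twzp,harbg] add [wwn,timzz] -> 15 lines: stb ghbwm dgfby uxhq crr loer vzche ybg ycktm hwk ghll gqrr wwn timzz eljgp
Final line 8: ybg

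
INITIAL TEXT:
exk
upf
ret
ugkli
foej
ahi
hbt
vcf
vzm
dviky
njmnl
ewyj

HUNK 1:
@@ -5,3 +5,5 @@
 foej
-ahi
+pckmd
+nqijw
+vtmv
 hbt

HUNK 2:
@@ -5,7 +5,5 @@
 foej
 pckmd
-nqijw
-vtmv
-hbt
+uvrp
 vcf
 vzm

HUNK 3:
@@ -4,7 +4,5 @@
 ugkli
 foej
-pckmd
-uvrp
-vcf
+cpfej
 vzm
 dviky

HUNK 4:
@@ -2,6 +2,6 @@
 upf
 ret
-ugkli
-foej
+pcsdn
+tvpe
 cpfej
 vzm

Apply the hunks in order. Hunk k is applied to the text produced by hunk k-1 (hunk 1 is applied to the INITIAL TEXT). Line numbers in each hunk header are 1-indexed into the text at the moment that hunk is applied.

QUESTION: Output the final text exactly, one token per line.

Hunk 1: at line 5 remove [ahi] add [pckmd,nqijw,vtmv] -> 14 lines: exk upf ret ugkli foej pckmd nqijw vtmv hbt vcf vzm dviky njmnl ewyj
Hunk 2: at line 5 remove [nqijw,vtmv,hbt] add [uvrp] -> 12 lines: exk upf ret ugkli foej pckmd uvrp vcf vzm dviky njmnl ewyj
Hunk 3: at line 4 remove [pckmd,uvrp,vcf] add [cpfej] -> 10 lines: exk upf ret ugkli foej cpfej vzm dviky njmnl ewyj
Hunk 4: at line 2 remove [ugkli,foej] add [pcsdn,tvpe] -> 10 lines: exk upf ret pcsdn tvpe cpfej vzm dviky njmnl ewyj

Answer: exk
upf
ret
pcsdn
tvpe
cpfej
vzm
dviky
njmnl
ewyj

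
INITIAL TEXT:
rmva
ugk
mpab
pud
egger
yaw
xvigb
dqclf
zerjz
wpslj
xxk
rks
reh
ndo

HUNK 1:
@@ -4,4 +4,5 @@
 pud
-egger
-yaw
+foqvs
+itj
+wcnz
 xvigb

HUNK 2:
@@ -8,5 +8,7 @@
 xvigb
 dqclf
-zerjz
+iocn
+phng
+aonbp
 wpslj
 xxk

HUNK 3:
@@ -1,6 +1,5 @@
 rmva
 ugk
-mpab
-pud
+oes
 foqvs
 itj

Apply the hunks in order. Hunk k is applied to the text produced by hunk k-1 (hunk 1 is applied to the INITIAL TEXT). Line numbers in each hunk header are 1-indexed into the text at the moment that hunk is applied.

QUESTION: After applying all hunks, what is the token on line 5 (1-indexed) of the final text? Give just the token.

Answer: itj

Derivation:
Hunk 1: at line 4 remove [egger,yaw] add [foqvs,itj,wcnz] -> 15 lines: rmva ugk mpab pud foqvs itj wcnz xvigb dqclf zerjz wpslj xxk rks reh ndo
Hunk 2: at line 8 remove [zerjz] add [iocn,phng,aonbp] -> 17 lines: rmva ugk mpab pud foqvs itj wcnz xvigb dqclf iocn phng aonbp wpslj xxk rks reh ndo
Hunk 3: at line 1 remove [mpab,pud] add [oes] -> 16 lines: rmva ugk oes foqvs itj wcnz xvigb dqclf iocn phng aonbp wpslj xxk rks reh ndo
Final line 5: itj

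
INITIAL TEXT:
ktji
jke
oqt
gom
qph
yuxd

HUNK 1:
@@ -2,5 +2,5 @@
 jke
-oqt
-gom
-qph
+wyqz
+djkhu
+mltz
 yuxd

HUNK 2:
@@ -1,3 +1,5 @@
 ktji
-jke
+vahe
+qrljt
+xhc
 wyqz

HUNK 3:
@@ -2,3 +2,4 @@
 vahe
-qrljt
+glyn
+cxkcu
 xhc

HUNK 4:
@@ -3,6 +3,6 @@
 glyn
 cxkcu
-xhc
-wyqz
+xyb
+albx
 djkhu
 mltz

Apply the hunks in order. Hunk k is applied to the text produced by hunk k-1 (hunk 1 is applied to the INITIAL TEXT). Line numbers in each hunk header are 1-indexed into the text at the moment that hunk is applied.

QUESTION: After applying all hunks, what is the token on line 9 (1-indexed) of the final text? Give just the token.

Answer: yuxd

Derivation:
Hunk 1: at line 2 remove [oqt,gom,qph] add [wyqz,djkhu,mltz] -> 6 lines: ktji jke wyqz djkhu mltz yuxd
Hunk 2: at line 1 remove [jke] add [vahe,qrljt,xhc] -> 8 lines: ktji vahe qrljt xhc wyqz djkhu mltz yuxd
Hunk 3: at line 2 remove [qrljt] add [glyn,cxkcu] -> 9 lines: ktji vahe glyn cxkcu xhc wyqz djkhu mltz yuxd
Hunk 4: at line 3 remove [xhc,wyqz] add [xyb,albx] -> 9 lines: ktji vahe glyn cxkcu xyb albx djkhu mltz yuxd
Final line 9: yuxd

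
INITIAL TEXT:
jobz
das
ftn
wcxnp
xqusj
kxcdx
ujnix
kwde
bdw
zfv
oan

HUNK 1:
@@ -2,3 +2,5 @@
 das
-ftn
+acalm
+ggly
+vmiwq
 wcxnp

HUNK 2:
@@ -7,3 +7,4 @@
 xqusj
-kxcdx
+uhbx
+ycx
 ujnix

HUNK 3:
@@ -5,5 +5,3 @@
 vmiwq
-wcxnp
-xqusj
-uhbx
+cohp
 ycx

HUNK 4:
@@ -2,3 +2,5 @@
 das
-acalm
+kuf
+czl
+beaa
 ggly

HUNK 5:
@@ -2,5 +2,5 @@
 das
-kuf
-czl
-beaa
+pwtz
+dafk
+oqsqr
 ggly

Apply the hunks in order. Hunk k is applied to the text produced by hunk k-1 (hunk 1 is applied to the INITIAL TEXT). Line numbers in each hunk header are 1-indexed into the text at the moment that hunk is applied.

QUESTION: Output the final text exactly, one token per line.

Answer: jobz
das
pwtz
dafk
oqsqr
ggly
vmiwq
cohp
ycx
ujnix
kwde
bdw
zfv
oan

Derivation:
Hunk 1: at line 2 remove [ftn] add [acalm,ggly,vmiwq] -> 13 lines: jobz das acalm ggly vmiwq wcxnp xqusj kxcdx ujnix kwde bdw zfv oan
Hunk 2: at line 7 remove [kxcdx] add [uhbx,ycx] -> 14 lines: jobz das acalm ggly vmiwq wcxnp xqusj uhbx ycx ujnix kwde bdw zfv oan
Hunk 3: at line 5 remove [wcxnp,xqusj,uhbx] add [cohp] -> 12 lines: jobz das acalm ggly vmiwq cohp ycx ujnix kwde bdw zfv oan
Hunk 4: at line 2 remove [acalm] add [kuf,czl,beaa] -> 14 lines: jobz das kuf czl beaa ggly vmiwq cohp ycx ujnix kwde bdw zfv oan
Hunk 5: at line 2 remove [kuf,czl,beaa] add [pwtz,dafk,oqsqr] -> 14 lines: jobz das pwtz dafk oqsqr ggly vmiwq cohp ycx ujnix kwde bdw zfv oan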